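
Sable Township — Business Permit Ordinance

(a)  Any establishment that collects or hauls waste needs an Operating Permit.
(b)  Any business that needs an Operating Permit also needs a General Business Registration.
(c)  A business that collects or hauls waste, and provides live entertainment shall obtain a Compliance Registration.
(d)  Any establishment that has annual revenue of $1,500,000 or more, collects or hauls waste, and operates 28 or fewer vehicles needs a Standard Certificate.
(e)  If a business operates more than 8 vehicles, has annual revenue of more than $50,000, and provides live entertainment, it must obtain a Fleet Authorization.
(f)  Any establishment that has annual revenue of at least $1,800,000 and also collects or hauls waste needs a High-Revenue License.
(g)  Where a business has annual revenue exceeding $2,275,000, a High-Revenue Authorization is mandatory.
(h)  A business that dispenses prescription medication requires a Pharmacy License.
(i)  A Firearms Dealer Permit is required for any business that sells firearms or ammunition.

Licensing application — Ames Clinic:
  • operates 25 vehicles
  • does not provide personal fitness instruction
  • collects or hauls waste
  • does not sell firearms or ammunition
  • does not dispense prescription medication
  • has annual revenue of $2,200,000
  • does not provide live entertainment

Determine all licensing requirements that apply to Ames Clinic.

General Business Registration, High-Revenue License, Operating Permit, Standard Certificate

(a) collects or hauls waste → Operating Permit required.
(b) Operating Permit is required → General Business Registration also required.
(c) collects or hauls waste; does not provide live entertainment → Compliance Registration not required.
(d) revenue $2,200,000 ≥ $1,500,000; collects or hauls waste; vehicles 25 ≤ 28 → Standard Certificate required.
(e) vehicles 25 > 8; revenue $2,200,000 > $50,000; does not provide live entertainment → Fleet Authorization not required.
(f) revenue $2,200,000 ≥ $1,800,000; collects or hauls waste → High-Revenue License required.
(g) revenue $2,200,000 ≤ $2,275,000 → High-Revenue Authorization not required.
(h) does not dispense prescription medication → Pharmacy License not required.
(i) does not sell firearms or ammunition → Firearms Dealer Permit not required.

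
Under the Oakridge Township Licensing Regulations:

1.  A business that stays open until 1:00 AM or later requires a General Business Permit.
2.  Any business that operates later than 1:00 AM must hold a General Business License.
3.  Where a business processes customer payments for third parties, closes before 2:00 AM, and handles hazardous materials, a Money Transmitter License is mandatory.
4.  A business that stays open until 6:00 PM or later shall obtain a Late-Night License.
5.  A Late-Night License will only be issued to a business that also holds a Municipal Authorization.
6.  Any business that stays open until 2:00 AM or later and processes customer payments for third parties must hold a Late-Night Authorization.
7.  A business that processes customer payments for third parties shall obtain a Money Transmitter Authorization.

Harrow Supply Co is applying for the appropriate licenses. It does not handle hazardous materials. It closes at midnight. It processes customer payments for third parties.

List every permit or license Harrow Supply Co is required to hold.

Late-Night License, Money Transmitter Authorization, Municipal Authorization

1. closes midnight, at/before 1:00 AM → General Business Permit not required.
2. closes midnight, at/before 1:00 AM → General Business License not required.
3. processes customer payments for third parties; closes midnight, at/before 2:00 AM; does not handle hazardous materials → Money Transmitter License not required.
4. closes midnight, after 6:00 PM → Late-Night License required.
5. Late-Night License is required → Municipal Authorization also required.
6. closes midnight, at/before 2:00 AM; processes customer payments for third parties → Late-Night Authorization not required.
7. processes customer payments for third parties → Money Transmitter Authorization required.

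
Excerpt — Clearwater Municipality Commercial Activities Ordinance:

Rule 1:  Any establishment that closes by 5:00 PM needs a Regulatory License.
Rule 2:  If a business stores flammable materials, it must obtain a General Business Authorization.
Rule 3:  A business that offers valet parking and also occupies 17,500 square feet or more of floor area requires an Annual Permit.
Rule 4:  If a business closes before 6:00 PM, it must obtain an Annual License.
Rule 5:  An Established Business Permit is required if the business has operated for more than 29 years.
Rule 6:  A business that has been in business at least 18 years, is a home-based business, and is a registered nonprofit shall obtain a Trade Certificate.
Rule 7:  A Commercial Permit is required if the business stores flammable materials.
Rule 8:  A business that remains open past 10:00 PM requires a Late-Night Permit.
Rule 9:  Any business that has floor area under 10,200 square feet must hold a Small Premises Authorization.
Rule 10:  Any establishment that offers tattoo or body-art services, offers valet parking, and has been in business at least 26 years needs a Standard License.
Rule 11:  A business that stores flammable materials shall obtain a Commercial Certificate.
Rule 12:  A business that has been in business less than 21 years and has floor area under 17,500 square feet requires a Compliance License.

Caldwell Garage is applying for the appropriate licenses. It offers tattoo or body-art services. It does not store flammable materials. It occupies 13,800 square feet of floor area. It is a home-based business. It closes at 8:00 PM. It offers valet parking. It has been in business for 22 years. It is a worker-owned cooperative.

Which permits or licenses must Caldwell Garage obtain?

Rule 1: closes 8:00 PM, after 5:00 PM → Regulatory License not required.
Rule 2: does not store flammable materials → General Business Authorization not required.
Rule 3: offers valet parking; floor area 13,800 square feet < 17,500 square feet → Annual Permit not required.
Rule 4: closes 8:00 PM, after 6:00 PM → Annual License not required.
Rule 5: years in business 22 ≤ 29 → Established Business Permit not required.
Rule 6: years in business 22 ≥ 18; is a home-based business; is a worker-owned cooperative (not: is a registered nonprofit) → Trade Certificate not required.
Rule 7: does not store flammable materials → Commercial Permit not required.
Rule 8: closes 8:00 PM, at/before 10:00 PM → Late-Night Permit not required.
Rule 9: floor area 13,800 square feet ≥ 10,200 square feet → Small Premises Authorization not required.
Rule 10: offers tattoo or body-art services; offers valet parking; years in business 22 < 26 → Standard License not required.
Rule 11: does not store flammable materials → Commercial Certificate not required.
Rule 12: years in business 22 ≥ 21; floor area 13,800 square feet < 17,500 square feet → Compliance License not required.

None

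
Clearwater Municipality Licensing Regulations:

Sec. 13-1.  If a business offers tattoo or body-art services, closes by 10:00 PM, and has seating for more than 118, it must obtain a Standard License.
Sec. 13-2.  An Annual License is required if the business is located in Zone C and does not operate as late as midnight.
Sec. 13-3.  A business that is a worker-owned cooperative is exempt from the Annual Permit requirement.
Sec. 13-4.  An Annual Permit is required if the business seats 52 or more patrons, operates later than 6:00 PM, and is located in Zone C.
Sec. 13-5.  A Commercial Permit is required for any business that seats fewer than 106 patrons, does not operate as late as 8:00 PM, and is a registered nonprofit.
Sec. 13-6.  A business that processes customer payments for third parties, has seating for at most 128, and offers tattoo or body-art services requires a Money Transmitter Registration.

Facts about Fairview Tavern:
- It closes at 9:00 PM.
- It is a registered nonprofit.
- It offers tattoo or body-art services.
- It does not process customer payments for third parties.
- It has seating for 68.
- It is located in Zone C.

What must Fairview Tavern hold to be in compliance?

Annual License, Annual Permit

Sec. 13-1. offers tattoo or body-art services; closes 9:00 PM, at/before 10:00 PM; seating 68 ≤ 118 → Standard License not required.
Sec. 13-2. is located in Zone C; closes 9:00 PM, at/before midnight → Annual License required.
Sec. 13-3. is a registered nonprofit (not: is a worker-owned cooperative) → Annual Permit exemption does not apply.
Sec. 13-4. seating 68 ≥ 52; closes 9:00 PM, after 6:00 PM; is located in Zone C → Annual Permit required.
Sec. 13-5. seating 68 < 106; closes 9:00 PM, after 8:00 PM; is a registered nonprofit → Commercial Permit not required.
Sec. 13-6. does not process customer payments for third parties; seating 68 ≤ 128; offers tattoo or body-art services → Money Transmitter Registration not required.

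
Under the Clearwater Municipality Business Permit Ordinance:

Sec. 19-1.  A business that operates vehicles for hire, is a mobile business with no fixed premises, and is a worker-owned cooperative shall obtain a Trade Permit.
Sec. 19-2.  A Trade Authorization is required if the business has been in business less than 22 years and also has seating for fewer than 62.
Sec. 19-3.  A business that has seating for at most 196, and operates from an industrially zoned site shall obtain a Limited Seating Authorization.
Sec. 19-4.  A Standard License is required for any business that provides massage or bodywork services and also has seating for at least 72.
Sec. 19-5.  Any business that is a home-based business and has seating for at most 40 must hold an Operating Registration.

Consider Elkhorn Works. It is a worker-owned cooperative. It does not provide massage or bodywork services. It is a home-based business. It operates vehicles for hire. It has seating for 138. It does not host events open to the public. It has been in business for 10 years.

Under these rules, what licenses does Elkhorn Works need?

Sec. 19-1. operates vehicles for hire; is a home-based business (not: is a mobile business with no fixed premises); is a worker-owned cooperative → Trade Permit not required.
Sec. 19-2. years in business 10 < 22; seating 138 ≥ 62 → Trade Authorization not required.
Sec. 19-3. seating 138 ≤ 196; is a home-based business (not: operates from an industrially zoned site) → Limited Seating Authorization not required.
Sec. 19-4. does not provide massage or bodywork services; seating 138 ≥ 72 → Standard License not required.
Sec. 19-5. is a home-based business; seating 138 > 40 → Operating Registration not required.

None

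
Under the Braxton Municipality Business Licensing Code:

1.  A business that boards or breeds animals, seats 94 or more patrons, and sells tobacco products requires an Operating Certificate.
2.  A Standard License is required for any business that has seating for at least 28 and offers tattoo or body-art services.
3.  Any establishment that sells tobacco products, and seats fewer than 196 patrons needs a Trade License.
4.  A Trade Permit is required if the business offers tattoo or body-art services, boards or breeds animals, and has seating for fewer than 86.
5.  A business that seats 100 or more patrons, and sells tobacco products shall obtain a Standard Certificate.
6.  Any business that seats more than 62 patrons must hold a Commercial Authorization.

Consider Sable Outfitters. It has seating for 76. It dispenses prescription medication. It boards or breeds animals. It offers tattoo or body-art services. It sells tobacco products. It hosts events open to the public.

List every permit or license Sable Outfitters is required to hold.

Commercial Authorization, Standard License, Trade License, Trade Permit

1. boards or breeds animals; seating 76 < 94; sells tobacco products → Operating Certificate not required.
2. seating 76 ≥ 28; offers tattoo or body-art services → Standard License required.
3. sells tobacco products; seating 76 < 196 → Trade License required.
4. offers tattoo or body-art services; boards or breeds animals; seating 76 < 86 → Trade Permit required.
5. seating 76 < 100; sells tobacco products → Standard Certificate not required.
6. seating 76 > 62 → Commercial Authorization required.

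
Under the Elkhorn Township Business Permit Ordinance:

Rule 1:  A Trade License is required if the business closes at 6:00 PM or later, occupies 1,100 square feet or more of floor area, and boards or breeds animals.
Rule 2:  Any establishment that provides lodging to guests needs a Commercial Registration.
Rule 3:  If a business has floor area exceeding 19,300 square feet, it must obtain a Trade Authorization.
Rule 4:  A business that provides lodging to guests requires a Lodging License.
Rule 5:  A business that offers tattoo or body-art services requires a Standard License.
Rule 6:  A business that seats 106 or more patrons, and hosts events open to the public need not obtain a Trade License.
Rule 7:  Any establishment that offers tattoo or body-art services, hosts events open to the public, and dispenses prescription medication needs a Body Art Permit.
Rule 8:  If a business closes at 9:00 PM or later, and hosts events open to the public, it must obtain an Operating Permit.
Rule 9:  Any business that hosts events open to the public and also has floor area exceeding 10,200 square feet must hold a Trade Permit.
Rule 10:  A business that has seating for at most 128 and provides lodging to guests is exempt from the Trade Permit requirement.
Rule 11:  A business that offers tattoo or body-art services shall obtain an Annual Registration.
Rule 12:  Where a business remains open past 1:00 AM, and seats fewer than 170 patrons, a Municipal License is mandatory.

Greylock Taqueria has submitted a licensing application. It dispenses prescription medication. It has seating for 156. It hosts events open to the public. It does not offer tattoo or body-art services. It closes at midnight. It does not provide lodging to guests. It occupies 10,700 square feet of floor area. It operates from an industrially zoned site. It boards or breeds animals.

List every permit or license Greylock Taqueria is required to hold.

Rule 1: closes midnight, after 6:00 PM; floor area 10,700 square feet ≥ 1,100 square feet; boards or breeds animals → Trade License required.
Rule 2: does not provide lodging to guests → Commercial Registration not required.
Rule 3: floor area 10,700 square feet ≤ 19,300 square feet → Trade Authorization not required.
Rule 4: does not provide lodging to guests → Lodging License not required.
Rule 5: does not offer tattoo or body-art services → Standard License not required.
Rule 6: seating 156 ≥ 106; hosts events open to the public → exempt from Trade License.
Rule 7: does not offer tattoo or body-art services; hosts events open to the public; dispenses prescription medication → Body Art Permit not required.
Rule 8: closes midnight, after 9:00 PM; hosts events open to the public → Operating Permit required.
Rule 9: hosts events open to the public; floor area 10,700 square feet > 10,200 square feet → Trade Permit required.
Rule 10: seating 156 > 128; does not provide lodging to guests → Trade Permit exemption does not apply.
Rule 11: does not offer tattoo or body-art services → Annual Registration not required.
Rule 12: closes midnight, at/before 1:00 AM; seating 156 < 170 → Municipal License not required.

Operating Permit, Trade Permit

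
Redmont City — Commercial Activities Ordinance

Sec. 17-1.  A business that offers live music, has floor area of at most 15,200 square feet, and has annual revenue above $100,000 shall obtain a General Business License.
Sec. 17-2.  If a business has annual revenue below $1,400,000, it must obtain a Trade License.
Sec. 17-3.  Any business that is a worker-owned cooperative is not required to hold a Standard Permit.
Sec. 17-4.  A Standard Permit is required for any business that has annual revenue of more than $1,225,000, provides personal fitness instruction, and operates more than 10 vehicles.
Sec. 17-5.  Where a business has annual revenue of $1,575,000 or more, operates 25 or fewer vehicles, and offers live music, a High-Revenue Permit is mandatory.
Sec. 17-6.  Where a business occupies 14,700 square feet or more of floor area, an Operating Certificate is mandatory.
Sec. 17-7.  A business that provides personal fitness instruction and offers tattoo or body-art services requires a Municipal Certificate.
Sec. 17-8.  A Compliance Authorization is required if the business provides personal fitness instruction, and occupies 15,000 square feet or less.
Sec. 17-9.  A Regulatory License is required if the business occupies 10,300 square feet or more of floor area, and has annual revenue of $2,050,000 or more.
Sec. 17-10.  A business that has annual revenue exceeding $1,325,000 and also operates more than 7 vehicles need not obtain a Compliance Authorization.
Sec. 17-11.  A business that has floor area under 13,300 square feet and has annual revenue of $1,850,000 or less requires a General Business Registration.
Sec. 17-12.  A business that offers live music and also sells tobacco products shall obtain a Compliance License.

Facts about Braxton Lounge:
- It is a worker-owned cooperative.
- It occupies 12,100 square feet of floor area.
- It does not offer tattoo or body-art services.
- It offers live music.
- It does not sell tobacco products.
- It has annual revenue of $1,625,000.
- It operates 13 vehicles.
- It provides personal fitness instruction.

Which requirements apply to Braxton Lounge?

Sec. 17-1. offers live music; floor area 12,100 square feet ≤ 15,200 square feet; revenue $1,625,000 > $100,000 → General Business License required.
Sec. 17-2. revenue $1,625,000 ≥ $1,400,000 → Trade License not required.
Sec. 17-3. is a worker-owned cooperative → exempt from Standard Permit.
Sec. 17-4. revenue $1,625,000 > $1,225,000; provides personal fitness instruction; vehicles 13 > 10 → Standard Permit required.
Sec. 17-5. revenue $1,625,000 ≥ $1,575,000; vehicles 13 ≤ 25; offers live music → High-Revenue Permit required.
Sec. 17-6. floor area 12,100 square feet < 14,700 square feet → Operating Certificate not required.
Sec. 17-7. provides personal fitness instruction; does not offer tattoo or body-art services → Municipal Certificate not required.
Sec. 17-8. provides personal fitness instruction; floor area 12,100 square feet ≤ 15,000 square feet → Compliance Authorization required.
Sec. 17-9. floor area 12,100 square feet ≥ 10,300 square feet; revenue $1,625,000 < $2,050,000 → Regulatory License not required.
Sec. 17-10. revenue $1,625,000 > $1,325,000; vehicles 13 > 7 → exempt from Compliance Authorization.
Sec. 17-11. floor area 12,100 square feet < 13,300 square feet; revenue $1,625,000 ≤ $1,850,000 → General Business Registration required.
Sec. 17-12. offers live music; does not sell tobacco products → Compliance License not required.

General Business License, General Business Registration, High-Revenue Permit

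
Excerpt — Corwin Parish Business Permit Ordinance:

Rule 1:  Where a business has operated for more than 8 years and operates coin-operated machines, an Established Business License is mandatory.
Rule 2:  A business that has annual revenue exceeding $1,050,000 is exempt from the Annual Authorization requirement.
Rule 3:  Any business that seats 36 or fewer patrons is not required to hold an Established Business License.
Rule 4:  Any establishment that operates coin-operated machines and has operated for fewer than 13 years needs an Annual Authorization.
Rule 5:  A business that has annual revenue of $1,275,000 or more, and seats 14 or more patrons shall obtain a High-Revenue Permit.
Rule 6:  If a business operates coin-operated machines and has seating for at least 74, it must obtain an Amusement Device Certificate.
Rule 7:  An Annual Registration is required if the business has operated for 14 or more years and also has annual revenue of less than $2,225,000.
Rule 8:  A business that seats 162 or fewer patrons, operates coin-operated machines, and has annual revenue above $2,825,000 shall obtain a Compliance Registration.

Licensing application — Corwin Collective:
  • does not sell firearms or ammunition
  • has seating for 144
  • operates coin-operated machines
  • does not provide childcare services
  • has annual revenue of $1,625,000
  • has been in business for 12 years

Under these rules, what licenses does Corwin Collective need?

Rule 1: years in business 12 > 8; operates coin-operated machines → Established Business License required.
Rule 2: revenue $1,625,000 > $1,050,000 → exempt from Annual Authorization.
Rule 3: seating 144 > 36 → Established Business License exemption does not apply.
Rule 4: operates coin-operated machines; years in business 12 < 13 → Annual Authorization required.
Rule 5: revenue $1,625,000 ≥ $1,275,000; seating 144 ≥ 14 → High-Revenue Permit required.
Rule 6: operates coin-operated machines; seating 144 ≥ 74 → Amusement Device Certificate required.
Rule 7: years in business 12 < 14; revenue $1,625,000 < $2,225,000 → Annual Registration not required.
Rule 8: seating 144 ≤ 162; operates coin-operated machines; revenue $1,625,000 ≤ $2,825,000 → Compliance Registration not required.

Amusement Device Certificate, Established Business License, High-Revenue Permit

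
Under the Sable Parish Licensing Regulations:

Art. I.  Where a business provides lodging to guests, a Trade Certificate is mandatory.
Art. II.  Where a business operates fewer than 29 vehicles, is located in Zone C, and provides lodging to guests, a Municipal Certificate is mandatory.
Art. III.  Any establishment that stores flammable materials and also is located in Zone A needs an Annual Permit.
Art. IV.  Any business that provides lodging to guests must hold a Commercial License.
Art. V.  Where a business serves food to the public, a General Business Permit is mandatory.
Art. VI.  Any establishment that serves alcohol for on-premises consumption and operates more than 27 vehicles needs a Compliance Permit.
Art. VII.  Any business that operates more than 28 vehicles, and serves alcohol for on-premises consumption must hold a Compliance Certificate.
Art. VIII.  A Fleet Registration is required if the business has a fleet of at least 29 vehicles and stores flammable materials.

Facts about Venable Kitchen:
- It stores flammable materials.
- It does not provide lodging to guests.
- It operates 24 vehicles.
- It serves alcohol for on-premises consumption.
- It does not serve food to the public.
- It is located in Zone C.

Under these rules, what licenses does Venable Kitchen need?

None

Art. I. does not provide lodging to guests → Trade Certificate not required.
Art. II. vehicles 24 < 29; is located in Zone C; does not provide lodging to guests → Municipal Certificate not required.
Art. III. stores flammable materials; is located in Zone C (not: is located in Zone A) → Annual Permit not required.
Art. IV. does not provide lodging to guests → Commercial License not required.
Art. V. does not serve food to the public → General Business Permit not required.
Art. VI. serves alcohol for on-premises consumption; vehicles 24 ≤ 27 → Compliance Permit not required.
Art. VII. vehicles 24 ≤ 28; serves alcohol for on-premises consumption → Compliance Certificate not required.
Art. VIII. vehicles 24 < 29; stores flammable materials → Fleet Registration not required.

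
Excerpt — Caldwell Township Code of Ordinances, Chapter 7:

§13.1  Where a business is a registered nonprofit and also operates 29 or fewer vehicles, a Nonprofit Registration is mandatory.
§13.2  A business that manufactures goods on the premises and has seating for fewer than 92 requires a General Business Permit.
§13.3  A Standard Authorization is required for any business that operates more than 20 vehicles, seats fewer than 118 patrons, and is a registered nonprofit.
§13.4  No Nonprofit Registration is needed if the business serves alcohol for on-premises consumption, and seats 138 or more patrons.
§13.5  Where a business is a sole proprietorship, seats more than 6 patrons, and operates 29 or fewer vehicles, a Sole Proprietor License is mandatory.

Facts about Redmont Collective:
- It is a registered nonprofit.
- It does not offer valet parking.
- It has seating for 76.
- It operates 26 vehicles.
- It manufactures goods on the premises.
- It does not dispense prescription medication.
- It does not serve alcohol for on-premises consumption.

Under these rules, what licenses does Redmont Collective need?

§13.1 is a registered nonprofit; vehicles 26 ≤ 29 → Nonprofit Registration required.
§13.2 manufactures goods on the premises; seating 76 < 92 → General Business Permit required.
§13.3 vehicles 26 > 20; seating 76 < 118; is a registered nonprofit → Standard Authorization required.
§13.4 does not serve alcohol for on-premises consumption; seating 76 < 138 → Nonprofit Registration exemption does not apply.
§13.5 is a registered nonprofit (not: is a sole proprietorship); seating 76 > 6; vehicles 26 ≤ 29 → Sole Proprietor License not required.

General Business Permit, Nonprofit Registration, Standard Authorization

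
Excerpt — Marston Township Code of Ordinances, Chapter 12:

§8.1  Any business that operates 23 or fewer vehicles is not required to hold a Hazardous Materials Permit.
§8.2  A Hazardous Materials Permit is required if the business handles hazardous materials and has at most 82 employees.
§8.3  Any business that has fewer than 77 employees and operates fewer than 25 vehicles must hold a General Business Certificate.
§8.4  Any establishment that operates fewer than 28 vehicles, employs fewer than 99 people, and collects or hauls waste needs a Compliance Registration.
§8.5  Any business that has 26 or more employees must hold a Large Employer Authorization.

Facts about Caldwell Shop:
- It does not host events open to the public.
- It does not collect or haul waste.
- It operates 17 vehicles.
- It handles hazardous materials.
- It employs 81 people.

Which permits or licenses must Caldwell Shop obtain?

Large Employer Authorization

§8.1 vehicles 17 ≤ 23 → exempt from Hazardous Materials Permit.
§8.2 handles hazardous materials; employees 81 ≤ 82 → Hazardous Materials Permit required.
§8.3 employees 81 ≥ 77; vehicles 17 < 25 → General Business Certificate not required.
§8.4 vehicles 17 < 28; employees 81 < 99; does not collect or haul waste → Compliance Registration not required.
§8.5 employees 81 ≥ 26 → Large Employer Authorization required.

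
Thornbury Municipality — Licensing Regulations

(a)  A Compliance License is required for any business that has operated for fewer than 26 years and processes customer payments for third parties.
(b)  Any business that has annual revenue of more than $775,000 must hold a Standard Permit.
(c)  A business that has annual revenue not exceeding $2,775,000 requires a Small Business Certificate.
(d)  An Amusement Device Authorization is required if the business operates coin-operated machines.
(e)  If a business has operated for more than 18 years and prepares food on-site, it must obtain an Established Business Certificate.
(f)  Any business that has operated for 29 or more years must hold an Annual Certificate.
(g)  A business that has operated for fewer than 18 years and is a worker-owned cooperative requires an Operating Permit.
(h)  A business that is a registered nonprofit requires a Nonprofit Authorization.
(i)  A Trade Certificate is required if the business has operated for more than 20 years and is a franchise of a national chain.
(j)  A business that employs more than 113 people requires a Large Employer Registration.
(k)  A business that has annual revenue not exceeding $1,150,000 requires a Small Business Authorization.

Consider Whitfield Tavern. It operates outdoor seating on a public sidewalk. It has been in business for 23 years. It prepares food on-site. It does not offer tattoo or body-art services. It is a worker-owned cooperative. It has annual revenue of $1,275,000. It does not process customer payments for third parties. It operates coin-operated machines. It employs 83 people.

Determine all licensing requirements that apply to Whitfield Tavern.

(a) years in business 23 < 26; does not process customer payments for third parties → Compliance License not required.
(b) revenue $1,275,000 > $775,000 → Standard Permit required.
(c) revenue $1,275,000 ≤ $2,775,000 → Small Business Certificate required.
(d) operates coin-operated machines → Amusement Device Authorization required.
(e) years in business 23 > 18; prepares food on-site → Established Business Certificate required.
(f) years in business 23 < 29 → Annual Certificate not required.
(g) years in business 23 ≥ 18; is a worker-owned cooperative → Operating Permit not required.
(h) is a worker-owned cooperative (not: is a registered nonprofit) → Nonprofit Authorization not required.
(i) years in business 23 > 20; is a worker-owned cooperative (not: is a franchise of a national chain) → Trade Certificate not required.
(j) employees 83 ≤ 113 → Large Employer Registration not required.
(k) revenue $1,275,000 > $1,150,000 → Small Business Authorization not required.

Amusement Device Authorization, Established Business Certificate, Small Business Certificate, Standard Permit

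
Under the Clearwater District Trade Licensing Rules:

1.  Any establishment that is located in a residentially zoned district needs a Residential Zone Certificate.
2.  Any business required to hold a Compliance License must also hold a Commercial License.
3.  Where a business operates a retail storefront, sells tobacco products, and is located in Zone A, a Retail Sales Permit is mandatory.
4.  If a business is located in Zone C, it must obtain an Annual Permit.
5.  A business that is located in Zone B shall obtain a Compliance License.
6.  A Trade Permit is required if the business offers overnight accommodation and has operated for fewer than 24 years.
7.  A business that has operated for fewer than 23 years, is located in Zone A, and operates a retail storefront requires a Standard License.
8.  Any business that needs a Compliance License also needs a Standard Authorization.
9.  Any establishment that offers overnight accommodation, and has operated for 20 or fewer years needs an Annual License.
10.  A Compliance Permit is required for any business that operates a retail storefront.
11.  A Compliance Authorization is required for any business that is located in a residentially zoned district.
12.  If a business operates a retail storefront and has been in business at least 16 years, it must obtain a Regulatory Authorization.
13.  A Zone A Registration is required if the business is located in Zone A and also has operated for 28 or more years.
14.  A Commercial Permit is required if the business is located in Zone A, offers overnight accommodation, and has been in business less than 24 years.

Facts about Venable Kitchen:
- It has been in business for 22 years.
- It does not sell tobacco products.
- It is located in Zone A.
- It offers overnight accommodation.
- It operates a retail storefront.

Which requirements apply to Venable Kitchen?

Commercial Permit, Compliance Permit, Regulatory Authorization, Standard License, Trade Permit

1. is located in Zone A (not: is located in a residentially zoned district) → Residential Zone Certificate not required.
2. Compliance License is not required → no effect.
3. operates a retail storefront; does not sell tobacco products; is located in Zone A → Retail Sales Permit not required.
4. is located in Zone A (not: is located in Zone C) → Annual Permit not required.
5. is located in Zone A (not: is located in Zone B) → Compliance License not required.
6. offers overnight accommodation; years in business 22 < 24 → Trade Permit required.
7. years in business 22 < 23; is located in Zone A; operates a retail storefront → Standard License required.
8. Compliance License is not required → no effect.
9. offers overnight accommodation; years in business 22 > 20 → Annual License not required.
10. operates a retail storefront → Compliance Permit required.
11. is located in Zone A (not: is located in a residentially zoned district) → Compliance Authorization not required.
12. operates a retail storefront; years in business 22 ≥ 16 → Regulatory Authorization required.
13. is located in Zone A; years in business 22 < 28 → Zone A Registration not required.
14. is located in Zone A; offers overnight accommodation; years in business 22 < 24 → Commercial Permit required.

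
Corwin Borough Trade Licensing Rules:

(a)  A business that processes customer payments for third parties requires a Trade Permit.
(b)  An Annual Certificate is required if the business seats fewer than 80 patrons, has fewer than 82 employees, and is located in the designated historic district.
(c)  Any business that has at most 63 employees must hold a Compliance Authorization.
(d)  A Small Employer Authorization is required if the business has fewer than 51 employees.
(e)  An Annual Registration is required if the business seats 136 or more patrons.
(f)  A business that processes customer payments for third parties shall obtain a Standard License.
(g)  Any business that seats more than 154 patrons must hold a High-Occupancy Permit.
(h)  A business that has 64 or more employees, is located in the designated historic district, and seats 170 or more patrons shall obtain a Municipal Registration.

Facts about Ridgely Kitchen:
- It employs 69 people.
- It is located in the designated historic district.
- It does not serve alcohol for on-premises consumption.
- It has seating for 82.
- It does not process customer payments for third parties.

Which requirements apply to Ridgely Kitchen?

(a) does not process customer payments for third parties → Trade Permit not required.
(b) seating 82 ≥ 80; employees 69 < 82; is located in the designated historic district → Annual Certificate not required.
(c) employees 69 > 63 → Compliance Authorization not required.
(d) employees 69 ≥ 51 → Small Employer Authorization not required.
(e) seating 82 < 136 → Annual Registration not required.
(f) does not process customer payments for third parties → Standard License not required.
(g) seating 82 ≤ 154 → High-Occupancy Permit not required.
(h) employees 69 ≥ 64; is located in the designated historic district; seating 82 < 170 → Municipal Registration not required.

None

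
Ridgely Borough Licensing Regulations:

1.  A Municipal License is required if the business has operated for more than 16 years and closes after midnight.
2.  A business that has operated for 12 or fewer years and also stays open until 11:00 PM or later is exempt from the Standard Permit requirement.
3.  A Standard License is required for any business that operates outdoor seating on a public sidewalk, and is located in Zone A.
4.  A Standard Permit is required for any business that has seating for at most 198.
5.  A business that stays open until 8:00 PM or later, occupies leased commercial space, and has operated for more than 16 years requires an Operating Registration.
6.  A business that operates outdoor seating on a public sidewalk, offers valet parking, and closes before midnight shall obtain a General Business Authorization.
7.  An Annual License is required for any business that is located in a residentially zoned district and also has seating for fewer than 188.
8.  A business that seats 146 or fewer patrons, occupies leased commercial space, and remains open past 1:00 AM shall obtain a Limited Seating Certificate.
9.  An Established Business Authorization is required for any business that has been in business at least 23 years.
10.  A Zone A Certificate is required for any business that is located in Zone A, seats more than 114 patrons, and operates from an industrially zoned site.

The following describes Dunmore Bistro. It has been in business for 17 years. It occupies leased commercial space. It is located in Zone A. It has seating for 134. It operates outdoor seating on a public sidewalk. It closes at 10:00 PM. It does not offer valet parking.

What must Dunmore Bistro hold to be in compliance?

1. years in business 17 > 16; closes 10:00 PM, at/before midnight → Municipal License not required.
2. years in business 17 > 12; closes 10:00 PM, at/before 11:00 PM → Standard Permit exemption does not apply.
3. operates outdoor seating on a public sidewalk; is located in Zone A → Standard License required.
4. seating 134 ≤ 198 → Standard Permit required.
5. closes 10:00 PM, after 8:00 PM; occupies leased commercial space; years in business 17 > 16 → Operating Registration required.
6. operates outdoor seating on a public sidewalk; does not offer valet parking; closes 10:00 PM, at/before midnight → General Business Authorization not required.
7. is located in Zone A (not: is located in a residentially zoned district); seating 134 < 188 → Annual License not required.
8. seating 134 ≤ 146; occupies leased commercial space; closes 10:00 PM, at/before 1:00 AM → Limited Seating Certificate not required.
9. years in business 17 < 23 → Established Business Authorization not required.
10. is located in Zone A; seating 134 > 114; occupies leased commercial space (not: operates from an industrially zoned site) → Zone A Certificate not required.

Operating Registration, Standard License, Standard Permit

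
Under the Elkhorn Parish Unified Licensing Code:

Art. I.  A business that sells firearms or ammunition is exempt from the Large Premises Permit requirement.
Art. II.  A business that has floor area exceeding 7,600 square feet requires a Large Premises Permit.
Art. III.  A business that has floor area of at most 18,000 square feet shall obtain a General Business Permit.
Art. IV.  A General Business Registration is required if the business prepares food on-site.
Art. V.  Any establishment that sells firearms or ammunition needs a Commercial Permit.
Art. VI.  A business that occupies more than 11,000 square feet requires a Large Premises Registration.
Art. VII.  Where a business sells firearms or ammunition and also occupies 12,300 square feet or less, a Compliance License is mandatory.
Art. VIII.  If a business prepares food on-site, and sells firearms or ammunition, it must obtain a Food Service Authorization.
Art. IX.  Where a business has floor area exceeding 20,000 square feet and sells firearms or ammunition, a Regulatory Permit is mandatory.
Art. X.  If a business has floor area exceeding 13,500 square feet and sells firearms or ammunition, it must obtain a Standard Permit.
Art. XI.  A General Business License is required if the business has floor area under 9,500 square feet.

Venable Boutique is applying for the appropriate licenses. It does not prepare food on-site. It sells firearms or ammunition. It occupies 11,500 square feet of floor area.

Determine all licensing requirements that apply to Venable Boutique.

Commercial Permit, Compliance License, General Business Permit, Large Premises Registration

Art. I. sells firearms or ammunition → exempt from Large Premises Permit.
Art. II. floor area 11,500 square feet > 7,600 square feet → Large Premises Permit required.
Art. III. floor area 11,500 square feet ≤ 18,000 square feet → General Business Permit required.
Art. IV. does not prepare food on-site → General Business Registration not required.
Art. V. sells firearms or ammunition → Commercial Permit required.
Art. VI. floor area 11,500 square feet > 11,000 square feet → Large Premises Registration required.
Art. VII. sells firearms or ammunition; floor area 11,500 square feet ≤ 12,300 square feet → Compliance License required.
Art. VIII. does not prepare food on-site; sells firearms or ammunition → Food Service Authorization not required.
Art. IX. floor area 11,500 square feet ≤ 20,000 square feet; sells firearms or ammunition → Regulatory Permit not required.
Art. X. floor area 11,500 square feet ≤ 13,500 square feet; sells firearms or ammunition → Standard Permit not required.
Art. XI. floor area 11,500 square feet ≥ 9,500 square feet → General Business License not required.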